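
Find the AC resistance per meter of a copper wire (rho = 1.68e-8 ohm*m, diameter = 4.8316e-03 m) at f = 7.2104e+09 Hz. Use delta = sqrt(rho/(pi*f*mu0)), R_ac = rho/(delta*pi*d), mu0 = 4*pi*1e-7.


delta = sqrt(1.68e-8 / (pi * 7.2104e+09 * 4*pi*1e-7)) = 7.682368e-07 m
R_ac = 1.68e-8 / (7.682368e-07 * pi * 4.8316e-03) = 1.441 ohm/m

1.441 ohm/m


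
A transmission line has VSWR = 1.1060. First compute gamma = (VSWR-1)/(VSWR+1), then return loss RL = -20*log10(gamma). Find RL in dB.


gamma = (1.1060 - 1) / (1.1060 + 1) = 0.05033238
RL = -20 * log10(0.05033238) = 25.96 dB

25.96 dB


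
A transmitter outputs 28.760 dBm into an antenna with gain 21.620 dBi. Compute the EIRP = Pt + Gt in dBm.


EIRP = Pt + Gt = 28.760 + 21.620 = 50.38 dBm

50.38 dBm


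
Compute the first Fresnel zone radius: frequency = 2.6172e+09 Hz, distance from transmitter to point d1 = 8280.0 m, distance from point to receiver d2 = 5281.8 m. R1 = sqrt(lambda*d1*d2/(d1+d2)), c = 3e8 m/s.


lambda = c / f = 3.0000e+08 / 2.6172e+09 = 0.1146263 m
R1 = sqrt(0.1146263 * 8280.0 * 5281.8 / (8280.0 + 5281.8)) = 19.23 m

19.23 m


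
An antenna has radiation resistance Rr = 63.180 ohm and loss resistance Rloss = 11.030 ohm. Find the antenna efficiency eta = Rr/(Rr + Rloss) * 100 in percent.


eta = 63.180 / (63.180 + 11.030) * 100 = 85.14%

85.14%


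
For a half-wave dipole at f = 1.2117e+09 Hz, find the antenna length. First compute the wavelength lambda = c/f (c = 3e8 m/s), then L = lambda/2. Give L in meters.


lambda = c / f = 3.0000e+08 / 1.2117e+09 = 0.2475860 m
L = lambda / 2 = 0.2475860 / 2 = 0.1238 m

0.1238 m


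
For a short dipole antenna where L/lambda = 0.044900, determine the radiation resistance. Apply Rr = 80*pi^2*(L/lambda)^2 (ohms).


Rr = 80 * pi^2 * (0.044900)^2 = 80 * 9.869604 * 2.016010e-03 = 1.592 ohm

1.592 ohm


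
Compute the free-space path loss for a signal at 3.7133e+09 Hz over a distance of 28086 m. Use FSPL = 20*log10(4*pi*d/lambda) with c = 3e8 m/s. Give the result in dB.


lambda = c / f = 3.0000e+08 / 3.7133e+09 = 0.08079067 m
FSPL = 20 * log10(4*pi*28086/0.08079067) = 132.8 dB

132.8 dB


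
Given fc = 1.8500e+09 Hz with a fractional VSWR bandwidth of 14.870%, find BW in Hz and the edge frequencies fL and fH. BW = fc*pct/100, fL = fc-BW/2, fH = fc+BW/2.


BW = 1.8500e+09 * 14.870/100 = 2.750950e+08 Hz
fL = 1.8500e+09 - 2.750950e+08/2 = 1.712e+09 Hz
fH = 1.8500e+09 + 2.750950e+08/2 = 1.988e+09 Hz

BW=2.751e+08 Hz, fL=1.712e+09 Hz, fH=1.988e+09 Hz


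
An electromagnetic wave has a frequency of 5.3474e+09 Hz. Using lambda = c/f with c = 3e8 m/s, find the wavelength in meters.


lambda = c / f = 3.0000e+08 / 5.3474e+09 = 0.05610 m

0.05610 m


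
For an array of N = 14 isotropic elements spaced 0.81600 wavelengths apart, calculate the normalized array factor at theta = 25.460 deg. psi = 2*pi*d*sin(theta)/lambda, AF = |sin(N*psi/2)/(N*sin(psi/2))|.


psi = 2*pi*0.81600*sin(25.460 deg) = 2.204033 rad
AF = |sin(14*2.204033/2) / (14*sin(2.204033/2))| = 0.02211

0.02211


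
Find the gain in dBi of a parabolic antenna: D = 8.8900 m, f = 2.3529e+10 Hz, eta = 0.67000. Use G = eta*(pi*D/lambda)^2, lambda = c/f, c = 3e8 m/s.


lambda = c / f = 3.0000e+08 / 2.3529e+10 = 0.01275022 m
G_linear = 0.67000 * (pi * 8.8900 / 0.01275022)^2 = 3.214717e+06
G_dBi = 10 * log10(3.214717e+06) = 65.07 dBi

65.07 dBi


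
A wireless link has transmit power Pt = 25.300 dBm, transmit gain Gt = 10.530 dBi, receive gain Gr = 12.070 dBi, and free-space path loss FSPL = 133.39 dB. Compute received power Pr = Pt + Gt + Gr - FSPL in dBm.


Pr = 25.300 + 10.530 + 12.070 - 133.39 = -85.49 dBm

-85.49 dBm


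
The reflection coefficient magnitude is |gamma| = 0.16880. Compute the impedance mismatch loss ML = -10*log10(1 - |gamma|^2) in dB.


ML = -10 * log10(1 - 0.16880^2) = -10 * log10(0.97150656) = 0.1255 dB

0.1255 dB


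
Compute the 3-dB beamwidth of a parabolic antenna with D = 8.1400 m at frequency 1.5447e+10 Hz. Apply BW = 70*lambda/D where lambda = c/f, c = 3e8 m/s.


lambda = c / f = 3.0000e+08 / 1.5447e+10 = 0.01942125 m
BW = 70 * 0.01942125 / 8.1400 = 0.1670 deg

0.1670 deg


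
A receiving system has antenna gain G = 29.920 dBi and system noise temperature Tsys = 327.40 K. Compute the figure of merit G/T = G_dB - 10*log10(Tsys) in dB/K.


G/T = 29.920 - 10*log10(327.40) = 29.920 - 25.15079 = 4.769 dB/K

4.769 dB/K


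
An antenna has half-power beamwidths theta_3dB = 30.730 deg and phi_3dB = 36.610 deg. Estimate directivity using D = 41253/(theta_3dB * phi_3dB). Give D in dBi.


D_linear = 41253 / (30.730 * 36.610) = 36.66851
D_dBi = 10 * log10(36.66851) = 15.64 dBi

15.64 dBi


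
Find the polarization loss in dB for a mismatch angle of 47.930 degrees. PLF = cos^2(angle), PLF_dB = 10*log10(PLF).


PLF_linear = cos^2(47.930 deg) = 0.4489510
PLF_dB = 10 * log10(0.4489510) = -3.478 dB

-3.478 dB


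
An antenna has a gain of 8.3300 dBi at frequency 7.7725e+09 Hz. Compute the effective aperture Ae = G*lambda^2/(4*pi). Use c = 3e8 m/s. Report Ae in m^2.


lambda = c / f = 3.0000e+08 / 7.7725e+09 = 0.03859762 m
G_linear = 10^(8.3300/10) = 6.807694
Ae = G_linear * lambda^2 / (4*pi) = 6.807694 * 0.03859762^2 / (4*pi) = 8.071e-04 m^2

8.071e-04 m^2


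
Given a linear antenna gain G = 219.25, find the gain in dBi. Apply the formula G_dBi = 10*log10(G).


G_dBi = 10 * log10(219.25) = 23.41 dBi

23.41 dBi


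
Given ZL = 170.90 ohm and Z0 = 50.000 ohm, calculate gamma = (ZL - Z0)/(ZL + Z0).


gamma = (170.90 - 50.000) / (170.90 + 50.000) = 0.5473

0.5473


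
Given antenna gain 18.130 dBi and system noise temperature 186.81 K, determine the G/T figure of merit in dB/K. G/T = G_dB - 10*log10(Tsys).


G/T = 18.130 - 10*log10(186.81) = 18.130 - 22.71400 = -4.584 dB/K

-4.584 dB/K


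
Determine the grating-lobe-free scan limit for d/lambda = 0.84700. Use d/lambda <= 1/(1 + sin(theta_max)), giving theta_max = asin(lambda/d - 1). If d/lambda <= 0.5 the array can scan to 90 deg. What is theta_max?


lambda/d - 1 = 1/0.84700 - 1 = 0.1806375
theta_max = asin(0.1806375) = 10.41 deg

10.41 deg


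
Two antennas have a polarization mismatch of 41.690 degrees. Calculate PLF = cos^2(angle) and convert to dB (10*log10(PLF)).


PLF_linear = cos^2(41.690 deg) = 0.5576419
PLF_dB = 10 * log10(0.5576419) = -2.536 dB

-2.536 dB


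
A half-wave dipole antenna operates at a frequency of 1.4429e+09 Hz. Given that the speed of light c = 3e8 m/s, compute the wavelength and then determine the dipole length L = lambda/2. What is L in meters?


lambda = c / f = 3.0000e+08 / 1.4429e+09 = 0.2079146 m
L = lambda / 2 = 0.2079146 / 2 = 0.1040 m

0.1040 m


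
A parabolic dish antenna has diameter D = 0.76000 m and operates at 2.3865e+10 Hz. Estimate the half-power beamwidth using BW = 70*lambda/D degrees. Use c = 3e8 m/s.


lambda = c / f = 3.0000e+08 / 2.3865e+10 = 0.01257071 m
BW = 70 * 0.01257071 / 0.76000 = 1.158 deg

1.158 deg


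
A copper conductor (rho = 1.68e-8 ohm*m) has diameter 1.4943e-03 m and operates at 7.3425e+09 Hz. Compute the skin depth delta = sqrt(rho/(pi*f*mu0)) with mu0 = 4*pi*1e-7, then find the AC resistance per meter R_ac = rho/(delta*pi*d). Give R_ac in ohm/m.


delta = sqrt(1.68e-8 / (pi * 7.3425e+09 * 4*pi*1e-7)) = 7.612947e-07 m
R_ac = 1.68e-8 / (7.612947e-07 * pi * 1.4943e-03) = 4.701 ohm/m

4.701 ohm/m


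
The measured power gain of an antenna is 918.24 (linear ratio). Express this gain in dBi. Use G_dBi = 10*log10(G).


G_dBi = 10 * log10(918.24) = 29.63 dBi

29.63 dBi


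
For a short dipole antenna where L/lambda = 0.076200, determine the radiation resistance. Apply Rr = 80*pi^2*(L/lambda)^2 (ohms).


Rr = 80 * pi^2 * (0.076200)^2 = 80 * 9.869604 * 5.806440e-03 = 4.585 ohm

4.585 ohm


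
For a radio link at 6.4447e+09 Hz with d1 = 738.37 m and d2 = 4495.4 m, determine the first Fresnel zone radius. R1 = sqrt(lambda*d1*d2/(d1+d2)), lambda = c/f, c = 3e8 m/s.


lambda = c / f = 3.0000e+08 / 6.4447e+09 = 0.04654988 m
R1 = sqrt(0.04654988 * 738.37 * 4495.4 / (738.37 + 4495.4)) = 5.433 m

5.433 m


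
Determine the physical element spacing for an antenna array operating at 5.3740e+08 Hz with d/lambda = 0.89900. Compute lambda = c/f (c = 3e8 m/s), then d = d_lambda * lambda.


lambda = c / f = 3.0000e+08 / 5.3740e+08 = 0.5582434 m
d = 0.89900 * 0.5582434 = 0.5019 m

0.5019 m


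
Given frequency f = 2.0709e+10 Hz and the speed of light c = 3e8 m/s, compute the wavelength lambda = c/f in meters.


lambda = c / f = 3.0000e+08 / 2.0709e+10 = 0.01449 m

0.01449 m


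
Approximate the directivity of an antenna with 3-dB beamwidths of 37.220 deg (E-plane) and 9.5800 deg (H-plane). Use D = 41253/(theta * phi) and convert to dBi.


D_linear = 41253 / (37.220 * 9.5800) = 115.6948
D_dBi = 10 * log10(115.6948) = 20.63 dBi

20.63 dBi


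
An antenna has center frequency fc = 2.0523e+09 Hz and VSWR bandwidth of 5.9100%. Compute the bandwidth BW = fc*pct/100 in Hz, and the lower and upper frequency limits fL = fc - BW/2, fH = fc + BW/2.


BW = 2.0523e+09 * 5.9100/100 = 1.212909e+08 Hz
fL = 2.0523e+09 - 1.212909e+08/2 = 1.992e+09 Hz
fH = 2.0523e+09 + 1.212909e+08/2 = 2.113e+09 Hz

BW=1.213e+08 Hz, fL=1.992e+09 Hz, fH=2.113e+09 Hz


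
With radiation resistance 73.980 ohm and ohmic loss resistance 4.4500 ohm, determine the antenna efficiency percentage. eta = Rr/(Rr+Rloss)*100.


eta = 73.980 / (73.980 + 4.4500) * 100 = 94.33%

94.33%


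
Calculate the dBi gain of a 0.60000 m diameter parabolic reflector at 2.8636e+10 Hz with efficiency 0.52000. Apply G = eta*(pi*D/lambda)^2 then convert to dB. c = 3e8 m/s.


lambda = c / f = 3.0000e+08 / 2.8636e+10 = 0.01047632 m
G_linear = 0.52000 * (pi * 0.60000 / 0.01047632)^2 = 16834.03
G_dBi = 10 * log10(16834.03) = 42.26 dBi

42.26 dBi


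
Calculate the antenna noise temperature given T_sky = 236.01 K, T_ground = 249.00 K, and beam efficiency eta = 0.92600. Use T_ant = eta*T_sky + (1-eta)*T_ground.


T_ant = 0.92600 * 236.01 + (1 - 0.92600) * 249.00 = 237.0 K

237.0 K


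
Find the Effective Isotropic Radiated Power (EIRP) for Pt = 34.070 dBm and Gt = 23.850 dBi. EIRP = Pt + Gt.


EIRP = Pt + Gt = 34.070 + 23.850 = 57.92 dBm

57.92 dBm


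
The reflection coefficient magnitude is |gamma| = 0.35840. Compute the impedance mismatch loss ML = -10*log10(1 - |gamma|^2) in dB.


ML = -10 * log10(1 - 0.35840^2) = -10 * log10(0.87154944) = 0.5971 dB

0.5971 dB


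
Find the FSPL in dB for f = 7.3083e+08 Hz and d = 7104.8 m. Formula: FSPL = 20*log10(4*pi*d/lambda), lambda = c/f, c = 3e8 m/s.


lambda = c / f = 3.0000e+08 / 7.3083e+08 = 0.4104922 m
FSPL = 20 * log10(4*pi*7104.8/0.4104922) = 106.7 dB

106.7 dB


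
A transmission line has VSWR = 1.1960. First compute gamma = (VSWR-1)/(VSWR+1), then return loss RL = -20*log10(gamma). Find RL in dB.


gamma = (1.1960 - 1) / (1.1960 + 1) = 0.08925319
RL = -20 * log10(0.08925319) = 20.99 dB

20.99 dB


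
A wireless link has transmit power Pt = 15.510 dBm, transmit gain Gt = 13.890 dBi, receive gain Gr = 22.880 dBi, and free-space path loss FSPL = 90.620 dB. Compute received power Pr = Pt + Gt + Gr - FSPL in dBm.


Pr = 15.510 + 13.890 + 22.880 - 90.620 = -38.34 dBm

-38.34 dBm


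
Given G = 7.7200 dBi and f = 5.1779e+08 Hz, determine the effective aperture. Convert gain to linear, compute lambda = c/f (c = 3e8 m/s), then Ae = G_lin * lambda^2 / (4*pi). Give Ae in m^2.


lambda = c / f = 3.0000e+08 / 5.1779e+08 = 0.5793855 m
G_linear = 10^(7.7200/10) = 5.915616
Ae = G_linear * lambda^2 / (4*pi) = 5.915616 * 0.5793855^2 / (4*pi) = 0.1580 m^2

0.1580 m^2


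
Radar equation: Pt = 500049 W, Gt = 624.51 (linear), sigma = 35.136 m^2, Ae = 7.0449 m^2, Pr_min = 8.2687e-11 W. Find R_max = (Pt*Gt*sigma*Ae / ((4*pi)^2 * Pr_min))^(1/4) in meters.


R^4 = 500049*624.51*35.136*7.0449 / ((4*pi)^2 * 8.2687e-11) = 5.920006e+18
R_max = 5.920006e+18^0.25 = 49327 m

49327 m


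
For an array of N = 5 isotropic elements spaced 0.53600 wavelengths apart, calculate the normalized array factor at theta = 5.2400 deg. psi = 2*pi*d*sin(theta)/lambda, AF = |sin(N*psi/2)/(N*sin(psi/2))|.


psi = 2*pi*0.53600*sin(5.2400 deg) = 0.3075727 rad
AF = |sin(5*0.3075727/2) / (5*sin(0.3075727/2))| = 0.9079

0.9079


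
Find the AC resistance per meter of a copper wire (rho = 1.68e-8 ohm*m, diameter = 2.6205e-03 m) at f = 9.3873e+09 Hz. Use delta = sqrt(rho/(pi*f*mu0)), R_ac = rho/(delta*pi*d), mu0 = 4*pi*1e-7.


delta = sqrt(1.68e-8 / (pi * 9.3873e+09 * 4*pi*1e-7)) = 6.732935e-07 m
R_ac = 1.68e-8 / (6.732935e-07 * pi * 2.6205e-03) = 3.031 ohm/m

3.031 ohm/m


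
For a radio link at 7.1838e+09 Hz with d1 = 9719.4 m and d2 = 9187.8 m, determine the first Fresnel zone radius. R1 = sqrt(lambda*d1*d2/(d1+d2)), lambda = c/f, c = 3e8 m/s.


lambda = c / f = 3.0000e+08 / 7.1838e+09 = 0.04176063 m
R1 = sqrt(0.04176063 * 9719.4 * 9187.8 / (9719.4 + 9187.8)) = 14.04 m

14.04 m


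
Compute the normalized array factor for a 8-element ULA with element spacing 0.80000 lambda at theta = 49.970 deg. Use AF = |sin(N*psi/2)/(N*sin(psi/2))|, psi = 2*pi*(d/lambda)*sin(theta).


psi = 2*pi*0.80000*sin(49.970 deg) = 3.848867 rad
AF = |sin(8*3.848867/2) / (8*sin(3.848867/2))| = 0.04096

0.04096


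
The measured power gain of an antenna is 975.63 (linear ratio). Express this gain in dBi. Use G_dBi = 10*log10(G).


G_dBi = 10 * log10(975.63) = 29.89 dBi

29.89 dBi


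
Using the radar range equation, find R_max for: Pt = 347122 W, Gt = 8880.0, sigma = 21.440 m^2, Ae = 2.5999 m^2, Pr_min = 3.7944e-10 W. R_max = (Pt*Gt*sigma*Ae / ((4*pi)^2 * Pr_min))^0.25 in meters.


R^4 = 347122*8880.0*21.440*2.5999 / ((4*pi)^2 * 3.7944e-10) = 2.867568e+18
R_max = 2.867568e+18^0.25 = 41151 m

41151 m


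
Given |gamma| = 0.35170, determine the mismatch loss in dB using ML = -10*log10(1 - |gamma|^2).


ML = -10 * log10(1 - 0.35170^2) = -10 * log10(0.87630711) = 0.5734 dB

0.5734 dB


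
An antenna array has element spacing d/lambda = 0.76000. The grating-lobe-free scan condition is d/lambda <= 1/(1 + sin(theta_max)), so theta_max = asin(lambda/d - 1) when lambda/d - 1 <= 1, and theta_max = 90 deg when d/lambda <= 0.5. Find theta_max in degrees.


lambda/d - 1 = 1/0.76000 - 1 = 0.3157895
theta_max = asin(0.3157895) = 18.41 deg

18.41 deg


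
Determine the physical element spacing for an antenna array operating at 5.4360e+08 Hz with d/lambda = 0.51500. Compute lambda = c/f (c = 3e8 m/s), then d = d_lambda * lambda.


lambda = c / f = 3.0000e+08 / 5.4360e+08 = 0.5518764 m
d = 0.51500 * 0.5518764 = 0.2842 m

0.2842 m


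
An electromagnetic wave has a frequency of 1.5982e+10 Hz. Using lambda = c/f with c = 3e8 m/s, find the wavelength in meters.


lambda = c / f = 3.0000e+08 / 1.5982e+10 = 0.01877 m

0.01877 m


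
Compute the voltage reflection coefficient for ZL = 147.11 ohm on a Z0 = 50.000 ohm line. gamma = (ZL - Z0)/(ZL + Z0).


gamma = (147.11 - 50.000) / (147.11 + 50.000) = 0.4927

0.4927


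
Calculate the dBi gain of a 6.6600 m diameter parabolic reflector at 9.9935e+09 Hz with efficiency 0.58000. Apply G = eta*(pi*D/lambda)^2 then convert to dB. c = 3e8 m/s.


lambda = c / f = 3.0000e+08 / 9.9935e+09 = 0.03001951 m
G_linear = 0.58000 * (pi * 6.6600 / 0.03001951)^2 = 281753.3
G_dBi = 10 * log10(281753.3) = 54.50 dBi

54.50 dBi


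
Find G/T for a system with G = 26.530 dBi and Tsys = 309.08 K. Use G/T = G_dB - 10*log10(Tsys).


G/T = 26.530 - 10*log10(309.08) = 26.530 - 24.90071 = 1.629 dB/K

1.629 dB/K


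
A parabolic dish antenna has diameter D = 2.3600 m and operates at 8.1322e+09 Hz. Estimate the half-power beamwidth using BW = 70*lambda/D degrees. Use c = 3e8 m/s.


lambda = c / f = 3.0000e+08 / 8.1322e+09 = 0.03689039 m
BW = 70 * 0.03689039 / 2.3600 = 1.094 deg

1.094 deg


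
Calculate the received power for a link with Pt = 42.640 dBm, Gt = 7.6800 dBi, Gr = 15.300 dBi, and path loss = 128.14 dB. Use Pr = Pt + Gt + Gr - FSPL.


Pr = 42.640 + 7.6800 + 15.300 - 128.14 = -62.52 dBm

-62.52 dBm


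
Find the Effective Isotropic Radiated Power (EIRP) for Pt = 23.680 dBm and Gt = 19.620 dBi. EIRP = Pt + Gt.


EIRP = Pt + Gt = 23.680 + 19.620 = 43.30 dBm

43.30 dBm


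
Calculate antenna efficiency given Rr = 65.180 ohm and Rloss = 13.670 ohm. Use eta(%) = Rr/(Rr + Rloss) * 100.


eta = 65.180 / (65.180 + 13.670) * 100 = 82.66%

82.66%


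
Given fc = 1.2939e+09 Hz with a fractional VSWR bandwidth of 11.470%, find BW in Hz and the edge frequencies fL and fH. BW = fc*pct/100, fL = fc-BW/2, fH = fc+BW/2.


BW = 1.2939e+09 * 11.470/100 = 1.484103e+08 Hz
fL = 1.2939e+09 - 1.484103e+08/2 = 1.220e+09 Hz
fH = 1.2939e+09 + 1.484103e+08/2 = 1.368e+09 Hz

BW=1.484e+08 Hz, fL=1.220e+09 Hz, fH=1.368e+09 Hz


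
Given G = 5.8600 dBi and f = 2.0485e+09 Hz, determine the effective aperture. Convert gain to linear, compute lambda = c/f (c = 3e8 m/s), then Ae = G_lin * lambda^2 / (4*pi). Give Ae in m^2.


lambda = c / f = 3.0000e+08 / 2.0485e+09 = 0.1464486 m
G_linear = 10^(5.8600/10) = 3.854784
Ae = G_linear * lambda^2 / (4*pi) = 3.854784 * 0.1464486^2 / (4*pi) = 6.579e-03 m^2

6.579e-03 m^2


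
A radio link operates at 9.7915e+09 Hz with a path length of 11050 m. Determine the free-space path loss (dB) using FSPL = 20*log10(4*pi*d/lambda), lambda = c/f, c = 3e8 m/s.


lambda = c / f = 3.0000e+08 / 9.7915e+09 = 0.03063882 m
FSPL = 20 * log10(4*pi*11050/0.03063882) = 133.1 dB

133.1 dB


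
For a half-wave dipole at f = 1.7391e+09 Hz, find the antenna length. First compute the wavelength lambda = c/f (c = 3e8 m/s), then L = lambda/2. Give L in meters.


lambda = c / f = 3.0000e+08 / 1.7391e+09 = 0.1725030 m
L = lambda / 2 = 0.1725030 / 2 = 0.08625 m

0.08625 m


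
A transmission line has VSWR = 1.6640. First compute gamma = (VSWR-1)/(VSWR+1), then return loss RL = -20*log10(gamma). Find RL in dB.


gamma = (1.6640 - 1) / (1.6640 + 1) = 0.2492492
RL = -20 * log10(0.2492492) = 12.07 dB

12.07 dB


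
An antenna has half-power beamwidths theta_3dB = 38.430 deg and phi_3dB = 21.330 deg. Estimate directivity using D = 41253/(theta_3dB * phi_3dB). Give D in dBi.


D_linear = 41253 / (38.430 * 21.330) = 50.32622
D_dBi = 10 * log10(50.32622) = 17.02 dBi

17.02 dBi


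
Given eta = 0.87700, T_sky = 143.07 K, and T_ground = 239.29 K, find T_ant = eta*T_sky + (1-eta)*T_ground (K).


T_ant = 0.87700 * 143.07 + (1 - 0.87700) * 239.29 = 154.9 K

154.9 K


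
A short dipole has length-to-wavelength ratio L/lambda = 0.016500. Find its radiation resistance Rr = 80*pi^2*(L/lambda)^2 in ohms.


Rr = 80 * pi^2 * (0.016500)^2 = 80 * 9.869604 * 2.722500e-04 = 0.2150 ohm

0.2150 ohm


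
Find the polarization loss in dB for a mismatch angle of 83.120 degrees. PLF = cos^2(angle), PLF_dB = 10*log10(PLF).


PLF_linear = cos^2(83.120 deg) = 0.01434971
PLF_dB = 10 * log10(0.01434971) = -18.43 dB

-18.43 dB


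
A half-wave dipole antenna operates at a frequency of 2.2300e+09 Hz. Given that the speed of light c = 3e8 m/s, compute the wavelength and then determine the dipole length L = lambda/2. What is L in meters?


lambda = c / f = 3.0000e+08 / 2.2300e+09 = 0.1345291 m
L = lambda / 2 = 0.1345291 / 2 = 0.06726 m

0.06726 m


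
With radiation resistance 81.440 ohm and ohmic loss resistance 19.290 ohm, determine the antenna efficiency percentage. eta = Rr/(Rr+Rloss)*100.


eta = 81.440 / (81.440 + 19.290) * 100 = 80.85%

80.85%


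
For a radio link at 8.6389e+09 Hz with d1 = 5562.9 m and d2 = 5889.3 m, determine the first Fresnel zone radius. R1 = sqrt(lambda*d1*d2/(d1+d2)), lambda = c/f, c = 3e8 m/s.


lambda = c / f = 3.0000e+08 / 8.6389e+09 = 0.03472664 m
R1 = sqrt(0.03472664 * 5562.9 * 5889.3 / (5562.9 + 5889.3)) = 9.967 m

9.967 m


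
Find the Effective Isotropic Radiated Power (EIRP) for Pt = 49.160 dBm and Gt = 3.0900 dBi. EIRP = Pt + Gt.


EIRP = Pt + Gt = 49.160 + 3.0900 = 52.25 dBm

52.25 dBm


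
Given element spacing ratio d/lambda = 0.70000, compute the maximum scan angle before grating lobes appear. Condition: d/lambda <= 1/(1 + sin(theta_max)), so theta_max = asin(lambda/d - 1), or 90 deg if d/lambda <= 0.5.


lambda/d - 1 = 1/0.70000 - 1 = 0.4285714
theta_max = asin(0.4285714) = 25.38 deg

25.38 deg


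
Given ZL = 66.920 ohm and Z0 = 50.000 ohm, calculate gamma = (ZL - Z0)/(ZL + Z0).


gamma = (66.920 - 50.000) / (66.920 + 50.000) = 0.1447

0.1447


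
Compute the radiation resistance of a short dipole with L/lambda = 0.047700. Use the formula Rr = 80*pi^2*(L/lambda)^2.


Rr = 80 * pi^2 * (0.047700)^2 = 80 * 9.869604 * 2.275290e-03 = 1.796 ohm

1.796 ohm


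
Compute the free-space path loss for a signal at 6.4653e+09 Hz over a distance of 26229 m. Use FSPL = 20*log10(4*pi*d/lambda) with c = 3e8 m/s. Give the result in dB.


lambda = c / f = 3.0000e+08 / 6.4653e+09 = 0.04640156 m
FSPL = 20 * log10(4*pi*26229/0.04640156) = 137.0 dB

137.0 dB


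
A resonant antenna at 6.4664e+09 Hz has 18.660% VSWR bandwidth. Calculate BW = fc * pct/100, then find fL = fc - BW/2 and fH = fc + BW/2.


BW = 6.4664e+09 * 18.660/100 = 1.206630e+09 Hz
fL = 6.4664e+09 - 1.206630e+09/2 = 5.863e+09 Hz
fH = 6.4664e+09 + 1.206630e+09/2 = 7.070e+09 Hz

BW=1.207e+09 Hz, fL=5.863e+09 Hz, fH=7.070e+09 Hz


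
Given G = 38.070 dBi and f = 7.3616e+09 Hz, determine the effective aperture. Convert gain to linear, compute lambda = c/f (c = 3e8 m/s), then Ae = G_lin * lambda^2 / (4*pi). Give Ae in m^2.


lambda = c / f = 3.0000e+08 / 7.3616e+09 = 0.04075201 m
G_linear = 10^(38.070/10) = 6412.096
Ae = G_linear * lambda^2 / (4*pi) = 6412.096 * 0.04075201^2 / (4*pi) = 0.8474 m^2

0.8474 m^2


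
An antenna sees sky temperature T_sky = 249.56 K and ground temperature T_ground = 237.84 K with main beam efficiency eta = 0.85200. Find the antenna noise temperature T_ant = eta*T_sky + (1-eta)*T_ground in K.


T_ant = 0.85200 * 249.56 + (1 - 0.85200) * 237.84 = 247.8 K

247.8 K


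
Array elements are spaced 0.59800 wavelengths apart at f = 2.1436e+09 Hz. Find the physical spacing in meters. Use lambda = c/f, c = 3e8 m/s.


lambda = c / f = 3.0000e+08 / 2.1436e+09 = 0.1399515 m
d = 0.59800 * 0.1399515 = 0.08369 m

0.08369 m


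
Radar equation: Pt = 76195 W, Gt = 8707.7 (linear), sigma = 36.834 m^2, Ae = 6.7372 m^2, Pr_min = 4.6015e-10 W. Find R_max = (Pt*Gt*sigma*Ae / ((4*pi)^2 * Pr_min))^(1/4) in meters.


R^4 = 76195*8707.7*36.834*6.7372 / ((4*pi)^2 * 4.6015e-10) = 2.265891e+18
R_max = 2.265891e+18^0.25 = 38798 m

38798 m


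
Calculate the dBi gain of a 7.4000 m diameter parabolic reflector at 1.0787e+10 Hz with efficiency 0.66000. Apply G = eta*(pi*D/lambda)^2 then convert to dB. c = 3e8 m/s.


lambda = c / f = 3.0000e+08 / 1.0787e+10 = 0.02781125 m
G_linear = 0.66000 * (pi * 7.4000 / 0.02781125)^2 = 461175.4
G_dBi = 10 * log10(461175.4) = 56.64 dBi

56.64 dBi


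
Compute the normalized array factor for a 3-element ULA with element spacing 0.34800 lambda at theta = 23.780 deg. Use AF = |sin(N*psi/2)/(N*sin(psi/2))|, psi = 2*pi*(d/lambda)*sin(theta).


psi = 2*pi*0.34800*sin(23.780 deg) = 0.8816730 rad
AF = |sin(3*0.8816730/2) / (3*sin(0.8816730/2))| = 0.7572

0.7572


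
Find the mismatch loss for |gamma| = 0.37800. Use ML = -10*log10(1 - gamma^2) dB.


ML = -10 * log10(1 - 0.37800^2) = -10 * log10(0.857116) = 0.6696 dB

0.6696 dB


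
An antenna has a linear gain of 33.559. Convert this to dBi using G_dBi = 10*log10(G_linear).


G_dBi = 10 * log10(33.559) = 15.26 dBi

15.26 dBi


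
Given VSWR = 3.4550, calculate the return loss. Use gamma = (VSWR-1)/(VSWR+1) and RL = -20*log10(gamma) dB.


gamma = (3.4550 - 1) / (3.4550 + 1) = 0.5510662
RL = -20 * log10(0.5510662) = 5.176 dB

5.176 dB


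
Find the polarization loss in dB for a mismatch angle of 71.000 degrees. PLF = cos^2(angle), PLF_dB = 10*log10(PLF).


PLF_linear = cos^2(71.000 deg) = 0.1059946
PLF_dB = 10 * log10(0.1059946) = -9.747 dB

-9.747 dB


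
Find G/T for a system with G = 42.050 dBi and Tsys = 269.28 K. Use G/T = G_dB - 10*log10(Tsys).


G/T = 42.050 - 10*log10(269.28) = 42.050 - 24.30204 = 17.75 dB/K

17.75 dB/K


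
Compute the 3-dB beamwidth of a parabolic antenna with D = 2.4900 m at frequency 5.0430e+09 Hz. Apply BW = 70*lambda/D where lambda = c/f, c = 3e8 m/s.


lambda = c / f = 3.0000e+08 / 5.0430e+09 = 0.05948840 m
BW = 70 * 0.05948840 / 2.4900 = 1.672 deg

1.672 deg


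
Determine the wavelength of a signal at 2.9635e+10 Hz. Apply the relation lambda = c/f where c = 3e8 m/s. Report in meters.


lambda = c / f = 3.0000e+08 / 2.9635e+10 = 0.01012 m

0.01012 m


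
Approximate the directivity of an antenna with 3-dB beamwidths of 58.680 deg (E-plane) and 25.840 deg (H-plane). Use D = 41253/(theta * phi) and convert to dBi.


D_linear = 41253 / (58.680 * 25.840) = 27.20652
D_dBi = 10 * log10(27.20652) = 14.35 dBi

14.35 dBi


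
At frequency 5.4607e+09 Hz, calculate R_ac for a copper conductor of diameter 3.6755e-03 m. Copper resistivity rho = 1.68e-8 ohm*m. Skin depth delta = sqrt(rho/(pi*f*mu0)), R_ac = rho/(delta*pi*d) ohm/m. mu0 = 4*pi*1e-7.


delta = sqrt(1.68e-8 / (pi * 5.4607e+09 * 4*pi*1e-7)) = 8.827762e-07 m
R_ac = 1.68e-8 / (8.827762e-07 * pi * 3.6755e-03) = 1.648 ohm/m

1.648 ohm/m


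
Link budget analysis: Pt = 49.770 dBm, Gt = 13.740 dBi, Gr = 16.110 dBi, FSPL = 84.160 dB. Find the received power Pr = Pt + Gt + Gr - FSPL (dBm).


Pr = 49.770 + 13.740 + 16.110 - 84.160 = -4.54 dBm

-4.54 dBm


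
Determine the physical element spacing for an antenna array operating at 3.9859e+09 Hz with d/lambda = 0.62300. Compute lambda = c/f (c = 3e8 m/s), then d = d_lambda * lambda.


lambda = c / f = 3.0000e+08 / 3.9859e+09 = 0.07526531 m
d = 0.62300 * 0.07526531 = 0.04689 m

0.04689 m


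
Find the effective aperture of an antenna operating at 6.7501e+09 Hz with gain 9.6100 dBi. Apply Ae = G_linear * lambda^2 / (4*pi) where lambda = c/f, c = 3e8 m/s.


lambda = c / f = 3.0000e+08 / 6.7501e+09 = 0.04444379 m
G_linear = 10^(9.6100/10) = 9.141132
Ae = G_linear * lambda^2 / (4*pi) = 9.141132 * 0.04444379^2 / (4*pi) = 1.437e-03 m^2

1.437e-03 m^2


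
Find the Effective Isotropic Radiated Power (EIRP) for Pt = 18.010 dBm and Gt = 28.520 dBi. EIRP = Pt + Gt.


EIRP = Pt + Gt = 18.010 + 28.520 = 46.53 dBm

46.53 dBm


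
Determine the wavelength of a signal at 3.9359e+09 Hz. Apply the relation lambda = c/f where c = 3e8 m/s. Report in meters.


lambda = c / f = 3.0000e+08 / 3.9359e+09 = 0.07622 m

0.07622 m


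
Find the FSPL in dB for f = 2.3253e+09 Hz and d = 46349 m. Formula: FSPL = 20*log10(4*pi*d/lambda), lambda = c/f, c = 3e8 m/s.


lambda = c / f = 3.0000e+08 / 2.3253e+09 = 0.1290156 m
FSPL = 20 * log10(4*pi*46349/0.1290156) = 133.1 dB

133.1 dB


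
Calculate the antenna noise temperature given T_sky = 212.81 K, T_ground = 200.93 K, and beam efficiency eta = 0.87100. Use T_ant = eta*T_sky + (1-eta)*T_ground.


T_ant = 0.87100 * 212.81 + (1 - 0.87100) * 200.93 = 211.3 K

211.3 K


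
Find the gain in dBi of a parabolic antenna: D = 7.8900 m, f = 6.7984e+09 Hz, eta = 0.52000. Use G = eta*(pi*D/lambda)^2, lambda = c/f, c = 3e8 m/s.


lambda = c / f = 3.0000e+08 / 6.7984e+09 = 0.04412803 m
G_linear = 0.52000 * (pi * 7.8900 / 0.04412803)^2 = 164069.6
G_dBi = 10 * log10(164069.6) = 52.15 dBi

52.15 dBi


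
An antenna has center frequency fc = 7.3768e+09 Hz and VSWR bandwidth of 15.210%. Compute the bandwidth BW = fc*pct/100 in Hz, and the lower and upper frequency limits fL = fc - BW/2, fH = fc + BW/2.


BW = 7.3768e+09 * 15.210/100 = 1.122011e+09 Hz
fL = 7.3768e+09 - 1.122011e+09/2 = 6.816e+09 Hz
fH = 7.3768e+09 + 1.122011e+09/2 = 7.938e+09 Hz

BW=1.122e+09 Hz, fL=6.816e+09 Hz, fH=7.938e+09 Hz


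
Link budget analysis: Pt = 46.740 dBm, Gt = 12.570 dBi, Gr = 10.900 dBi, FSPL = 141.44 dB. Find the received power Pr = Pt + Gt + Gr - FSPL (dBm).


Pr = 46.740 + 12.570 + 10.900 - 141.44 = -71.23 dBm

-71.23 dBm


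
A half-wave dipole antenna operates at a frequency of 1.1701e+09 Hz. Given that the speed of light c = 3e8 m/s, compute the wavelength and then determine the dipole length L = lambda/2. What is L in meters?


lambda = c / f = 3.0000e+08 / 1.1701e+09 = 0.2563883 m
L = lambda / 2 = 0.2563883 / 2 = 0.1282 m

0.1282 m


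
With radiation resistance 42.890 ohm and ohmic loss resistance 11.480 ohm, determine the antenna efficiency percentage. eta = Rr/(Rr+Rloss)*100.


eta = 42.890 / (42.890 + 11.480) * 100 = 78.89%

78.89%


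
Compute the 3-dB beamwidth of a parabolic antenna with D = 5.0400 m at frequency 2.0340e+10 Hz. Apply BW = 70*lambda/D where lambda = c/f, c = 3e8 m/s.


lambda = c / f = 3.0000e+08 / 2.0340e+10 = 0.01474926 m
BW = 70 * 0.01474926 / 5.0400 = 0.2049 deg

0.2049 deg


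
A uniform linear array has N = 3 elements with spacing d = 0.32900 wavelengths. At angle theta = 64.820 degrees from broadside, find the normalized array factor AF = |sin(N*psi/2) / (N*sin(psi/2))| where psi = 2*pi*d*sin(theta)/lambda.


psi = 2*pi*0.32900*sin(64.820 deg) = 1.870737 rad
AF = |sin(3*1.870737/2) / (3*sin(1.870737/2))| = 0.1364

0.1364


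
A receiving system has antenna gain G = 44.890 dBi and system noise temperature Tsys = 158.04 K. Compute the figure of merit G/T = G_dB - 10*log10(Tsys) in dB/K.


G/T = 44.890 - 10*log10(158.04) = 44.890 - 21.98767 = 22.90 dB/K

22.90 dB/K


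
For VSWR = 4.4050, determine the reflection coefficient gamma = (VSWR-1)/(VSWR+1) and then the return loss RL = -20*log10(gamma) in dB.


gamma = (4.4050 - 1) / (4.4050 + 1) = 0.6299722
RL = -20 * log10(0.6299722) = 4.014 dB

4.014 dB


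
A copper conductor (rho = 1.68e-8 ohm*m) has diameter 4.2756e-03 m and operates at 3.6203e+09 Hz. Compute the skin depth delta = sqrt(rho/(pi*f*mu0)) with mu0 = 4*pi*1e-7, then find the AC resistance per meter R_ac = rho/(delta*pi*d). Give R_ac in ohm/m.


delta = sqrt(1.68e-8 / (pi * 3.6203e+09 * 4*pi*1e-7)) = 1.084183e-06 m
R_ac = 1.68e-8 / (1.084183e-06 * pi * 4.2756e-03) = 1.154 ohm/m

1.154 ohm/m


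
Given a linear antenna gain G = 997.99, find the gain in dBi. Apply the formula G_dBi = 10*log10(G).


G_dBi = 10 * log10(997.99) = 29.99 dBi

29.99 dBi


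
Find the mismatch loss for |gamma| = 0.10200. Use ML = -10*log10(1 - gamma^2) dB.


ML = -10 * log10(1 - 0.10200^2) = -10 * log10(0.989596) = 0.04542 dB

0.04542 dB


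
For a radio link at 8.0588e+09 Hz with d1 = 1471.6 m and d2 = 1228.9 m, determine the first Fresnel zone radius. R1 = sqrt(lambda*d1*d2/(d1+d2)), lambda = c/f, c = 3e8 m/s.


lambda = c / f = 3.0000e+08 / 8.0588e+09 = 0.03722639 m
R1 = sqrt(0.03722639 * 1471.6 * 1228.9 / (1471.6 + 1228.9)) = 4.993 m

4.993 m


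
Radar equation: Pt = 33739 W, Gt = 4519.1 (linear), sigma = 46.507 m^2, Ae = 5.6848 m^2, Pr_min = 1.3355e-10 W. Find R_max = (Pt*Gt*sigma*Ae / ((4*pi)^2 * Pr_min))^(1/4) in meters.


R^4 = 33739*4519.1*46.507*5.6848 / ((4*pi)^2 * 1.3355e-10) = 1.911411e+18
R_max = 1.911411e+18^0.25 = 37182 m

37182 m


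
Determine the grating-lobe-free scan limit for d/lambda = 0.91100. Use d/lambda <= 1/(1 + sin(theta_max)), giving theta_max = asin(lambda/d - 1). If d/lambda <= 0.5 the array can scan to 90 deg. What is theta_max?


lambda/d - 1 = 1/0.91100 - 1 = 0.09769484
theta_max = asin(0.09769484) = 5.606 deg

5.606 deg


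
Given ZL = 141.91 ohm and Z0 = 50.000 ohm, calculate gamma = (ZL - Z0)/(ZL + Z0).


gamma = (141.91 - 50.000) / (141.91 + 50.000) = 0.4789

0.4789


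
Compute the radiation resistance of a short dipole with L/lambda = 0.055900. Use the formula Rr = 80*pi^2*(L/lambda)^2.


Rr = 80 * pi^2 * (0.055900)^2 = 80 * 9.869604 * 3.124810e-03 = 2.467 ohm

2.467 ohm


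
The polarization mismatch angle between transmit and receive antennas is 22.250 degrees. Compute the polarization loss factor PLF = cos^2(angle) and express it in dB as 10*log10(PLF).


PLF_linear = cos^2(22.250 deg) = 0.8566252
PLF_dB = 10 * log10(0.8566252) = -0.6721 dB

-0.6721 dB


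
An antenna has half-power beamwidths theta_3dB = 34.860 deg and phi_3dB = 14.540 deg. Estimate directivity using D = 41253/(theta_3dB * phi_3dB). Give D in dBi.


D_linear = 41253 / (34.860 * 14.540) = 81.38863
D_dBi = 10 * log10(81.38863) = 19.11 dBi

19.11 dBi


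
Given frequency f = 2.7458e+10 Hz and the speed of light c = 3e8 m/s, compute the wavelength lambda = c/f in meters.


lambda = c / f = 3.0000e+08 / 2.7458e+10 = 0.01093 m

0.01093 m


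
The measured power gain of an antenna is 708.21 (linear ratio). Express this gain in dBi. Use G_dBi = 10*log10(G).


G_dBi = 10 * log10(708.21) = 28.50 dBi

28.50 dBi


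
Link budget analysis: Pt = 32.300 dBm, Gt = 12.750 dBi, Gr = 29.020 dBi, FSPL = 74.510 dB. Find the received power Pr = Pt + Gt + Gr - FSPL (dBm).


Pr = 32.300 + 12.750 + 29.020 - 74.510 = -0.44 dBm

-0.44 dBm


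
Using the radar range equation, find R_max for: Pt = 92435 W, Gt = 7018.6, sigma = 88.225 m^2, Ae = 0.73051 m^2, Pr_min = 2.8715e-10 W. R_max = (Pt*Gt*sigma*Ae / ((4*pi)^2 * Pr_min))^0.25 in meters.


R^4 = 92435*7018.6*88.225*0.73051 / ((4*pi)^2 * 2.8715e-10) = 9.220962e+17
R_max = 9.220962e+17^0.25 = 30988 m

30988 m


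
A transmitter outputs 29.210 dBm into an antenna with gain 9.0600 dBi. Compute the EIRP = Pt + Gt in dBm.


EIRP = Pt + Gt = 29.210 + 9.0600 = 38.27 dBm

38.27 dBm


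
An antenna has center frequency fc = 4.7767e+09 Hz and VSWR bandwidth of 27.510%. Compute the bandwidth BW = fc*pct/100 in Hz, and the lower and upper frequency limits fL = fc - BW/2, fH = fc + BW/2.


BW = 4.7767e+09 * 27.510/100 = 1.314070e+09 Hz
fL = 4.7767e+09 - 1.314070e+09/2 = 4.120e+09 Hz
fH = 4.7767e+09 + 1.314070e+09/2 = 5.434e+09 Hz

BW=1.314e+09 Hz, fL=4.120e+09 Hz, fH=5.434e+09 Hz


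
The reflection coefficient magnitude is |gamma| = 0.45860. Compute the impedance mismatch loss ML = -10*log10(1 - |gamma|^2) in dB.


ML = -10 * log10(1 - 0.45860^2) = -10 * log10(0.78968604) = 1.025 dB

1.025 dB


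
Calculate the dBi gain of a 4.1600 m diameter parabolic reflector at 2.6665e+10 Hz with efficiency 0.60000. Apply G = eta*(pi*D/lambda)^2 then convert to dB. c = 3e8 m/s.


lambda = c / f = 3.0000e+08 / 2.6665e+10 = 0.01125070 m
G_linear = 0.60000 * (pi * 4.1600 / 0.01125070)^2 = 809615.0
G_dBi = 10 * log10(809615.0) = 59.08 dBi

59.08 dBi


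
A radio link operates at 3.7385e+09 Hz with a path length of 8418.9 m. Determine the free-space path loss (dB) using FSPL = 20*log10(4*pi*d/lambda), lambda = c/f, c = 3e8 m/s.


lambda = c / f = 3.0000e+08 / 3.7385e+09 = 0.08024609 m
FSPL = 20 * log10(4*pi*8418.9/0.08024609) = 122.4 dB

122.4 dB


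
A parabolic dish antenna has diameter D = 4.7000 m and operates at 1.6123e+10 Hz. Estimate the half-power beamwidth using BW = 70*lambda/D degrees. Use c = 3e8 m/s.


lambda = c / f = 3.0000e+08 / 1.6123e+10 = 0.01860696 m
BW = 70 * 0.01860696 / 4.7000 = 0.2771 deg

0.2771 deg


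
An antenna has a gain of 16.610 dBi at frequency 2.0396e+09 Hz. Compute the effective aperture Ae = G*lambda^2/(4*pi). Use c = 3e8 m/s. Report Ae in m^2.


lambda = c / f = 3.0000e+08 / 2.0396e+09 = 0.1470877 m
G_linear = 10^(16.610/10) = 45.81419
Ae = G_linear * lambda^2 / (4*pi) = 45.81419 * 0.1470877^2 / (4*pi) = 0.07888 m^2

0.07888 m^2


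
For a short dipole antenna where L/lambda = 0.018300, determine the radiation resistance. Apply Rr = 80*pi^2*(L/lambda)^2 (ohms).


Rr = 80 * pi^2 * (0.018300)^2 = 80 * 9.869604 * 3.348900e-04 = 0.2644 ohm

0.2644 ohm


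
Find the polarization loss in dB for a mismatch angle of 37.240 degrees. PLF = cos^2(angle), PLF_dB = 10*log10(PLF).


PLF_linear = cos^2(37.240 deg) = 0.6337874
PLF_dB = 10 * log10(0.6337874) = -1.981 dB

-1.981 dB


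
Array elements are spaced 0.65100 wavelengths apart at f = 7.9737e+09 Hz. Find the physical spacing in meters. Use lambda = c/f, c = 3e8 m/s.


lambda = c / f = 3.0000e+08 / 7.9737e+09 = 0.03762369 m
d = 0.65100 * 0.03762369 = 0.02449 m

0.02449 m


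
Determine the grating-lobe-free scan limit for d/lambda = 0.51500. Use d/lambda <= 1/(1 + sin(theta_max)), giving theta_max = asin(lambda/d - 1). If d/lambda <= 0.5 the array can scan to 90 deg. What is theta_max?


lambda/d - 1 = 1/0.51500 - 1 = 0.9417476
theta_max = asin(0.9417476) = 70.35 deg

70.35 deg


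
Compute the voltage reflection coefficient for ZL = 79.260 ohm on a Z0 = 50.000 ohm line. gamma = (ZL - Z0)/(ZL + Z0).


gamma = (79.260 - 50.000) / (79.260 + 50.000) = 0.2264

0.2264


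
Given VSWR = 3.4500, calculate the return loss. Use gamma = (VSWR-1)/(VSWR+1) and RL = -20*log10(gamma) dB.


gamma = (3.4500 - 1) / (3.4500 + 1) = 0.5505618
RL = -20 * log10(0.5505618) = 5.184 dB

5.184 dB


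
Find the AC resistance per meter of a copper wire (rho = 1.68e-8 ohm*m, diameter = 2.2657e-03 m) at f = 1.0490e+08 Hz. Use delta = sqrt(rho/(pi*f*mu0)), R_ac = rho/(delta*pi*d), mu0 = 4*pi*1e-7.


delta = sqrt(1.68e-8 / (pi * 1.0490e+08 * 4*pi*1e-7)) = 6.369231e-06 m
R_ac = 1.68e-8 / (6.369231e-06 * pi * 2.2657e-03) = 0.3706 ohm/m

0.3706 ohm/m


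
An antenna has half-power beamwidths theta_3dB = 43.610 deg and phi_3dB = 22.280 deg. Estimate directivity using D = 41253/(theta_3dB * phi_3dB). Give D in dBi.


D_linear = 41253 / (43.610 * 22.280) = 42.45748
D_dBi = 10 * log10(42.45748) = 16.28 dBi

16.28 dBi


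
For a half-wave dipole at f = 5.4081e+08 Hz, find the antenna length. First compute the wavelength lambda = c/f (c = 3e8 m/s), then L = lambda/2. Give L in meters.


lambda = c / f = 3.0000e+08 / 5.4081e+08 = 0.5547235 m
L = lambda / 2 = 0.5547235 / 2 = 0.2774 m

0.2774 m


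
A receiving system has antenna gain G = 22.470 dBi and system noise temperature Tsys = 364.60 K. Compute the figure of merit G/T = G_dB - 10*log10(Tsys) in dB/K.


G/T = 22.470 - 10*log10(364.60) = 22.470 - 25.61817 = -3.148 dB/K

-3.148 dB/K


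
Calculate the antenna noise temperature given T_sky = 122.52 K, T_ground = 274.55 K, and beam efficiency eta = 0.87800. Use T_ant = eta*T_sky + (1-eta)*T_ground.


T_ant = 0.87800 * 122.52 + (1 - 0.87800) * 274.55 = 141.1 K

141.1 K


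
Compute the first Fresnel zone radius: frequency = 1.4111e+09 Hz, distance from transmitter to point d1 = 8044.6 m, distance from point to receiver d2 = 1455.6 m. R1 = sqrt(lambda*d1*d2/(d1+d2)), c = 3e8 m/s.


lambda = c / f = 3.0000e+08 / 1.4111e+09 = 0.2126001 m
R1 = sqrt(0.2126001 * 8044.6 * 1455.6 / (8044.6 + 1455.6)) = 16.19 m

16.19 m


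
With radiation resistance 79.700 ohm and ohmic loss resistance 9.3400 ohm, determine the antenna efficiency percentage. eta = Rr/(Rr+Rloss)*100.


eta = 79.700 / (79.700 + 9.3400) * 100 = 89.51%

89.51%


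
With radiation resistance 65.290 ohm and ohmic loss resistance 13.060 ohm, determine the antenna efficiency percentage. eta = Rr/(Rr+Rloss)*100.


eta = 65.290 / (65.290 + 13.060) * 100 = 83.33%

83.33%


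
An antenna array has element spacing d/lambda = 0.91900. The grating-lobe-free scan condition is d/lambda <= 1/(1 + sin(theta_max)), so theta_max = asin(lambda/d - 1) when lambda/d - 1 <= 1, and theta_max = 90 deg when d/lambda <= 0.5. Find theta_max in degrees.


lambda/d - 1 = 1/0.91900 - 1 = 0.08813928
theta_max = asin(0.08813928) = 5.057 deg

5.057 deg


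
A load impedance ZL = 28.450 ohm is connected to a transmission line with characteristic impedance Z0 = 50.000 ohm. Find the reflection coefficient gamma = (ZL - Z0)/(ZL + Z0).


gamma = (28.450 - 50.000) / (28.450 + 50.000) = -0.2747

-0.2747


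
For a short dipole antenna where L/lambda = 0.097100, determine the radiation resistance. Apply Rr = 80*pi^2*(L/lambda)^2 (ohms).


Rr = 80 * pi^2 * (0.097100)^2 = 80 * 9.869604 * 9.428410e-03 = 7.444 ohm

7.444 ohm
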